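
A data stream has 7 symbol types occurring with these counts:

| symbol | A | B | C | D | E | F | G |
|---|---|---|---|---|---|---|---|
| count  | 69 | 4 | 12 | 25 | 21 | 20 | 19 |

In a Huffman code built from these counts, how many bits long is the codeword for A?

Repeatedly merge the two smallest:
B(4) + C(12) → 16
16 + G(19) → 35
F(20) + E(21) → 41
D(25) + 35 → 60
41 + 60 → 101
A(69) + 101 → 170
A is a child of the root — depth 1, so its codeword is a single bit.

1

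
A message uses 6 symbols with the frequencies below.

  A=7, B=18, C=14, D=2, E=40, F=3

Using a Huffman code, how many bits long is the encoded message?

Build the Huffman tree bottom-up:
merge D(2) and F(3): 5
merge 5 and A(7): 12
merge 12 and C(14): 26
merge B(18) and 26: 44
merge E(40) and 44: 84
Each symbol's bit-cost is frequency × depth; summing gives 171 bits (equivalently 5 + 12 + 26 + 44 + 84).

171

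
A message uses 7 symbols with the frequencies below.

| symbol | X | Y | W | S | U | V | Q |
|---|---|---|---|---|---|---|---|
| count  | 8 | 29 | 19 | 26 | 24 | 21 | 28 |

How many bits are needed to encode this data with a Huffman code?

435

Merge the two smallest weights repeatedly:
combine X(8), W(19) → 27
combine V(21), U(24) → 45
combine S(26), 27 → 53
combine Q(28), Y(29) → 57
combine 45, 53 → 98
combine 57, 98 → 155
The encoded length is the sum of every internal node's weight: 27 + 45 + 53 + 57 + 98 + 155 = 435 bits.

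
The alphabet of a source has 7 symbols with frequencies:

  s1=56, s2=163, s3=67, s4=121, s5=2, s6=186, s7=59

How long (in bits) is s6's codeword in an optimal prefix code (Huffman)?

Huffman merges, smallest pair first:
combine s5(2), s1(56) → 58
combine 58, s7(59) → 117
combine s3(67), 117 → 184
combine s4(121), s2(163) → 284
combine 184, s6(186) → 370
combine 284, 370 → 654
s6's leaf is at depth 2, giving a 2-bit codeword.

2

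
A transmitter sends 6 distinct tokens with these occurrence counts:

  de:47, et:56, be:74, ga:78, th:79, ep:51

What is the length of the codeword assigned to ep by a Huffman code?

3

Repeatedly merge the two smallest:
combine de(47), ep(51) → 98
combine et(56), be(74) → 130
combine ga(78), th(79) → 157
combine 98, 130 → 228
combine 157, 228 → 385
ep sits 3 levels below the root, so its codeword is 3 bits.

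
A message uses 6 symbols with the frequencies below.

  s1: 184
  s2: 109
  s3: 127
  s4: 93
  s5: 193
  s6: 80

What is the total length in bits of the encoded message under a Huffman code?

Build the Huffman tree bottom-up:
combine s6(80), s4(93) → 173
combine s2(109), s3(127) → 236
combine 173, s1(184) → 357
combine s5(193), 236 → 429
combine 357, 429 → 786
Each symbol's bit-cost is frequency × depth; summing gives 1981 bits (equivalently 173 + 236 + 357 + 429 + 786).

1981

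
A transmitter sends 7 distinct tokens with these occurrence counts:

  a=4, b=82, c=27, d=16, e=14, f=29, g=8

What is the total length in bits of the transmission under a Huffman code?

Greedily combine the two least-frequent nodes:
merge a(4) and g(8): 12
merge 12 and e(14): 26
merge d(16) and 26: 42
merge c(27) and f(29): 56
merge 42 and 56: 98
merge b(82) and 98: 180
Each symbol's bit-cost is frequency × depth; summing gives 414 bits (equivalently 12 + 26 + 42 + 56 + 98 + 180).

414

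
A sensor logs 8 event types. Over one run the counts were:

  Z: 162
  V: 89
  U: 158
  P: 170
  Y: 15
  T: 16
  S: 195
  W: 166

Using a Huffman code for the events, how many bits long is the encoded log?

Greedily combine the two least-frequent nodes:
merge Y(15) and T(16): 31
merge 31 and V(89): 120
merge 120 and U(158): 278
merge Z(162) and W(166): 328
merge P(170) and S(195): 365
merge 278 and 328: 606
merge 365 and 606: 971
The encoded length is the sum of every internal node's weight: 31 + 120 + 278 + 328 + 365 + 606 + 971 = 2699 bits.

2699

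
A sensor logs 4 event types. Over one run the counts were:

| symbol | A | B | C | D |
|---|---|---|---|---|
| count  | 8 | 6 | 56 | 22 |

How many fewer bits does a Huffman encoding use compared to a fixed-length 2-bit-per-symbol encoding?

42

Fixed-length: 2 bits × 92 symbols = 184 bits.
Huffman merges:
merge B(6) and A(8): 14
merge 14 and D(22): 36
merge 36 and C(56): 92
Huffman total = 14 + 36 + 92 = 142 bits.
Saving = 184 − 142 = 42 bits.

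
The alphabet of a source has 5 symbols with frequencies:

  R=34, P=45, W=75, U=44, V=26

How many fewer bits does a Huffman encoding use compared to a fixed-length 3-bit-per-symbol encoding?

Fixed-length: 3 bits × 224 symbols = 672 bits.
Huffman merges:
merge V(26) and R(34): 60
merge U(44) and P(45): 89
merge 60 and W(75): 135
merge 89 and 135: 224
Huffman total = 60 + 89 + 135 + 224 = 508 bits.
Saving = 672 − 508 = 164 bits.

164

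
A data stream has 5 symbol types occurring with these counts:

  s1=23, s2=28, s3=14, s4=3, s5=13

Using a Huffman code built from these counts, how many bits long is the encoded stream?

178

Build the Huffman tree bottom-up:
combine s4(3), s5(13) → 16
combine s3(14), 16 → 30
combine s1(23), s2(28) → 51
combine 30, 51 → 81
Each symbol's bit-cost is frequency × depth; summing gives 178 bits (equivalently 16 + 30 + 51 + 81).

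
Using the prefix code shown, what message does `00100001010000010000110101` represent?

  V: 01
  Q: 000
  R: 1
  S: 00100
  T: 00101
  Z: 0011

Read left to right; each codeword is recognised as soon as it completes (prefix code):
  00100→S | 00101→T | 000→Q | 00100→S | 0011→Z | 01→V | 01→V
Decoded message: STQSZVV

STQSZVV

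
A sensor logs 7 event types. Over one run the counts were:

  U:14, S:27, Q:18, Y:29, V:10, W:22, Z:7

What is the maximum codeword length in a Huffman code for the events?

4

Merge the two lowest-weight nodes at each step:
merge Z(7) and V(10): 17
merge U(14) and 17: 31
merge Q(18) and W(22): 40
merge S(27) and Y(29): 56
merge 31 and 40: 71
merge 56 and 71: 127
The first pair merged (Z, V) ends up deepest, at depth 4.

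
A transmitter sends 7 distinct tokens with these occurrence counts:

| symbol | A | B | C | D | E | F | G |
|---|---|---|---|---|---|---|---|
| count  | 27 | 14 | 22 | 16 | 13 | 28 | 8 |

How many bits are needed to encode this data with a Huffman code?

350

Greedily combine the two least-frequent nodes:
merge G(8) and E(13): 21
merge B(14) and D(16): 30
merge 21 and C(22): 43
merge A(27) and F(28): 55
merge 30 and 43: 73
merge 55 and 73: 128
Total encoded bits = sum of merged weights = 21 + 30 + 43 + 55 + 73 + 128 = 350.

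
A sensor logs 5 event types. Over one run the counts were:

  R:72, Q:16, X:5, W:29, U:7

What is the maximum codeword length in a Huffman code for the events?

Merge the two lowest-weight nodes at each step:
merge X(5) and U(7): 12
merge 12 and Q(16): 28
merge 28 and W(29): 57
merge 57 and R(72): 129
The first pair merged (X, U) ends up deepest, at depth 4.

4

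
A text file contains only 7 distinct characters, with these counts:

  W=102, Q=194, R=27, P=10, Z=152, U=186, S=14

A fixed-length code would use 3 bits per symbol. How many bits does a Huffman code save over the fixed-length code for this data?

457

Fixed-length: 3 bits × 685 symbols = 2055 bits.
Huffman merges:
combine P(10), S(14) → 24
combine 24, R(27) → 51
combine 51, W(102) → 153
combine Z(152), 153 → 305
combine U(186), Q(194) → 380
combine 305, 380 → 685
Huffman total = 24 + 51 + 153 + 305 + 380 + 685 = 1598 bits.
Saving = 2055 − 1598 = 457 bits.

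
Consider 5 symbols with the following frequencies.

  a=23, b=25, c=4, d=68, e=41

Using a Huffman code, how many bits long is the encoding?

333

Merge the two smallest weights repeatedly:
merge c(4) and a(23): 27
merge b(25) and 27: 52
merge e(41) and 52: 93
merge d(68) and 93: 161
Total encoded bits = sum of merged weights = 27 + 52 + 93 + 161 = 333.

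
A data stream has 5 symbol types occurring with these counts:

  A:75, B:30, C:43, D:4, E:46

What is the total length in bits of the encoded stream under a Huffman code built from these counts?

430

Build the Huffman tree bottom-up:
combine D(4), B(30) → 34
combine 34, C(43) → 77
combine E(46), A(75) → 121
combine 77, 121 → 198
Total encoded bits = sum of merged weights = 34 + 77 + 121 + 198 = 430.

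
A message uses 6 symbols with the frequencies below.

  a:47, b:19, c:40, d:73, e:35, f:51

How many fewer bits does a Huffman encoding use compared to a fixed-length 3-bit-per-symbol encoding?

Fixed-length: 3 bits × 265 symbols = 795 bits.
Huffman merges:
merge b(19) and e(35): 54
merge c(40) and a(47): 87
merge f(51) and 54: 105
merge d(73) and 87: 160
merge 105 and 160: 265
Huffman total = 54 + 87 + 105 + 160 + 265 = 671 bits.
Saving = 795 − 671 = 124 bits.

124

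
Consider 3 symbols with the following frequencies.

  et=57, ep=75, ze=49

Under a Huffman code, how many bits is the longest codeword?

2

Merge the two lowest-weight nodes at each step:
merge ze(49) and et(57): 106
merge ep(75) and 106: 181
Maximum depth reached is 2.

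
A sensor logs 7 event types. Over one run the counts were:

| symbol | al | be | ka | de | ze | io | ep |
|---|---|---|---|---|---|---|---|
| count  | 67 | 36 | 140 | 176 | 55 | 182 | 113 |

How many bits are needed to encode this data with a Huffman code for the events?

2040

Merge the two smallest weights repeatedly:
merge be(36) and ze(55): 91
merge al(67) and 91: 158
merge ep(113) and ka(140): 253
merge 158 and de(176): 334
merge io(182) and 253: 435
merge 334 and 435: 769
The encoded length is the sum of every internal node's weight: 91 + 158 + 253 + 334 + 435 + 769 = 2040 bits.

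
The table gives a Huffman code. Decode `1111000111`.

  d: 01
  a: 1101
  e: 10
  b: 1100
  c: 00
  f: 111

fecf

Read left to right; each codeword is recognised as soon as it completes (prefix code):
  111→f | 10→e | 00→c | 111→f
Decoded message: fecf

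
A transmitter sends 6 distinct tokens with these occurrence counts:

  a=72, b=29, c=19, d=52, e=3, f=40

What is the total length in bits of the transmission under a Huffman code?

Build the Huffman tree bottom-up:
e(3) + c(19) → 22
22 + b(29) → 51
f(40) + 51 → 91
d(52) + a(72) → 124
91 + 124 → 215
The encoded length is the sum of every internal node's weight: 22 + 51 + 91 + 124 + 215 = 503 bits.

503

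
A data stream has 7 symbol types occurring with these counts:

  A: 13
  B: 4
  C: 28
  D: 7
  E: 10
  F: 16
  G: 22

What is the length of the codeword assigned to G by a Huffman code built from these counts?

2

Repeatedly merge the two smallest:
combine B(4), D(7) → 11
combine E(10), 11 → 21
combine A(13), F(16) → 29
combine 21, G(22) → 43
combine C(28), 29 → 57
combine 43, 57 → 100
G sits 2 levels below the root, so its codeword is 2 bits.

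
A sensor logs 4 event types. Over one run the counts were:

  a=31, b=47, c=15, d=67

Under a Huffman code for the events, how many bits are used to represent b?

Huffman merges, smallest pair first:
merge c(15) and a(31): 46
merge 46 and b(47): 93
merge d(67) and 93: 160
b sits 2 levels below the root, so its codeword is 2 bits.

2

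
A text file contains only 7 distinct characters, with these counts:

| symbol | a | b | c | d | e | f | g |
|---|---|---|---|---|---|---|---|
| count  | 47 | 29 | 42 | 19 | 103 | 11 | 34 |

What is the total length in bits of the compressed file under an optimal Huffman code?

735

Greedily combine the two least-frequent nodes:
combine f(11), d(19) → 30
combine b(29), 30 → 59
combine g(34), c(42) → 76
combine a(47), 59 → 106
combine 76, e(103) → 179
combine 106, 179 → 285
The encoded length is the sum of every internal node's weight: 30 + 59 + 76 + 106 + 179 + 285 = 735 bits.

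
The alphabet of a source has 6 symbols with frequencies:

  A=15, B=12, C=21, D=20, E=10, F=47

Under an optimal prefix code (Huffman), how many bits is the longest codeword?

Merge the two lowest-weight nodes at each step:
merge E(10) and B(12): 22
merge A(15) and D(20): 35
merge C(21) and 22: 43
merge 35 and 43: 78
merge F(47) and 78: 125
Maximum depth reached is 4.

4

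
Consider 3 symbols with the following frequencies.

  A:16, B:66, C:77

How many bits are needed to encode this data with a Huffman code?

241

Greedily combine the two least-frequent nodes:
merge A(16) and B(66): 82
merge C(77) and 82: 159
Each symbol's bit-cost is frequency × depth; summing gives 241 bits (equivalently 82 + 159).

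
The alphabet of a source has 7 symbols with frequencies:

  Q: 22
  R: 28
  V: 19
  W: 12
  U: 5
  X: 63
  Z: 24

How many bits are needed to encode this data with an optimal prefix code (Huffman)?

445

Greedily combine the two least-frequent nodes:
merge U(5) and W(12): 17
merge 17 and V(19): 36
merge Q(22) and Z(24): 46
merge R(28) and 36: 64
merge 46 and X(63): 109
merge 64 and 109: 173
Each symbol's bit-cost is frequency × depth; summing gives 445 bits (equivalently 17 + 36 + 46 + 64 + 109 + 173).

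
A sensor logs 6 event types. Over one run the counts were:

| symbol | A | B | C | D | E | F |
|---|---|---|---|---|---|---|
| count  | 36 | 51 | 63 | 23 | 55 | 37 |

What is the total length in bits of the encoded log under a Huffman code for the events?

Greedily combine the two least-frequent nodes:
merge D(23) and A(36): 59
merge F(37) and B(51): 88
merge E(55) and 59: 114
merge C(63) and 88: 151
merge 114 and 151: 265
The encoded length is the sum of every internal node's weight: 59 + 88 + 114 + 151 + 265 = 677 bits.

677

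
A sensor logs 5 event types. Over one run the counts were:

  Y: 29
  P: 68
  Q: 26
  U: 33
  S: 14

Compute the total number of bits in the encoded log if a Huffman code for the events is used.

374

Build the Huffman tree bottom-up:
merge S(14) and Q(26): 40
merge Y(29) and U(33): 62
merge 40 and 62: 102
merge P(68) and 102: 170
The encoded length is the sum of every internal node's weight: 40 + 62 + 102 + 170 = 374 bits.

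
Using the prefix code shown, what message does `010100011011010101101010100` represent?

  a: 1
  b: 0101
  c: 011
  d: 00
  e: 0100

bdccbcbe

Read left to right; each codeword is recognised as soon as it completes (prefix code):
  0101→b | 00→d | 011→c | 011→c | 0101→b | 011→c | 0101→b | 0100→e
Decoded message: bdccbcbe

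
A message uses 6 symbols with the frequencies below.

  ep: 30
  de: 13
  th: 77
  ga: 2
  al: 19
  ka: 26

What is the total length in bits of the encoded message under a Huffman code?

Greedily combine the two least-frequent nodes:
merge ga(2) and de(13): 15
merge 15 and al(19): 34
merge ka(26) and ep(30): 56
merge 34 and 56: 90
merge th(77) and 90: 167
Total encoded bits = sum of merged weights = 15 + 34 + 56 + 90 + 167 = 362.

362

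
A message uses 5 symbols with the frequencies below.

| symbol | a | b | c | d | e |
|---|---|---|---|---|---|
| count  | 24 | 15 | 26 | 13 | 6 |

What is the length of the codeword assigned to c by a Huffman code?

2

Build the tree from the bottom:
e(6) + d(13) → 19
b(15) + 19 → 34
a(24) + c(26) → 50
34 + 50 → 84
c's leaf is at depth 2, giving a 2-bit codeword.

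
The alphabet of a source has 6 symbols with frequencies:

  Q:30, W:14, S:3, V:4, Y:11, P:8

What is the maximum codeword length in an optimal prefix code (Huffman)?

Merge the two lowest-weight nodes at each step:
combine S(3), V(4) → 7
combine 7, P(8) → 15
combine Y(11), W(14) → 25
combine 15, 25 → 40
combine Q(30), 40 → 70
Maximum depth reached is 4.

4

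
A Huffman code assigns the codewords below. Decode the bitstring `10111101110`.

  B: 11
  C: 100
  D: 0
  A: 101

ABABD

Read left to right; each codeword is recognised as soon as it completes (prefix code):
  101→A | 11→B | 101→A | 11→B | 0→D
Decoded message: ABABD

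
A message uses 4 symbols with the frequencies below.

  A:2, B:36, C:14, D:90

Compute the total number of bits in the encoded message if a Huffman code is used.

Greedily combine the two least-frequent nodes:
merge A(2) and C(14): 16
merge 16 and B(36): 52
merge 52 and D(90): 142
The encoded length is the sum of every internal node's weight: 16 + 52 + 142 = 210 bits.

210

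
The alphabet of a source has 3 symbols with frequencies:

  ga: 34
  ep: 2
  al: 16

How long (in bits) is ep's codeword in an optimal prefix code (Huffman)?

Huffman merges, smallest pair first:
ep(2) + al(16) → 18
18 + ga(34) → 52
ep sits 2 levels below the root, so its codeword is 2 bits.

2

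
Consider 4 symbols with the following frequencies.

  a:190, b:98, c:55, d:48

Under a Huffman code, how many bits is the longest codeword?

3

Merge the two lowest-weight nodes at each step:
merge d(48) and c(55): 103
merge b(98) and 103: 201
merge a(190) and 201: 391
Maximum depth reached is 3.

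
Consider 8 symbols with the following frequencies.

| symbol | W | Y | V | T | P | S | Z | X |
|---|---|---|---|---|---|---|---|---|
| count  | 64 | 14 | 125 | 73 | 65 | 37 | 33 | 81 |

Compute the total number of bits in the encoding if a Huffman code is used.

Merge the two smallest weights repeatedly:
merge Y(14) and Z(33): 47
merge S(37) and 47: 84
merge W(64) and P(65): 129
merge T(73) and X(81): 154
merge 84 and V(125): 209
merge 129 and 154: 283
merge 209 and 283: 492
Each symbol's bit-cost is frequency × depth; summing gives 1398 bits (equivalently 47 + 84 + 129 + 154 + 209 + 283 + 492).

1398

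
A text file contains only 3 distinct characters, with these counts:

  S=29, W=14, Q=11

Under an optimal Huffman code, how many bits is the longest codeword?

2

Merge the two lowest-weight nodes at each step:
combine Q(11), W(14) → 25
combine 25, S(29) → 54
Maximum depth reached is 2.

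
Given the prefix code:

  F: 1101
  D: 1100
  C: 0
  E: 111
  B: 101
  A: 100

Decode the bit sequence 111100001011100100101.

Read left to right; each codeword is recognised as soon as it completes (prefix code):
  111→E | 100→A | 0→C | 0→C | 101→B | 1100→D | 100→A | 101→B
Decoded message: EACCBDAB

EACCBDAB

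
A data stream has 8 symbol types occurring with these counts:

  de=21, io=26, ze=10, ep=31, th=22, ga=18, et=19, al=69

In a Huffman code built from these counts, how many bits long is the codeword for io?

Huffman merges, smallest pair first:
merge ze(10) and ga(18): 28
merge et(19) and de(21): 40
merge th(22) and io(26): 48
merge 28 and ep(31): 59
merge 40 and 48: 88
merge 59 and al(69): 128
merge 88 and 128: 216
io's leaf is at depth 3, giving a 3-bit codeword.

3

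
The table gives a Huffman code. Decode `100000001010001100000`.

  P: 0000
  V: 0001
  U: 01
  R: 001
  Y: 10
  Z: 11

YPRUVYP

Read left to right; each codeword is recognised as soon as it completes (prefix code):
  10→Y | 0000→P | 001→R | 01→U | 0001→V | 10→Y | 0000→P
Decoded message: YPRUVYP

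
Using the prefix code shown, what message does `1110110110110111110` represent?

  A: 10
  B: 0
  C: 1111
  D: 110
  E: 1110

Read left to right; each codeword is recognised as soon as it completes (prefix code):
  1110→E | 110→D | 110→D | 110→D | 1111→C | 10→A
Decoded message: EDDDCA

EDDDCA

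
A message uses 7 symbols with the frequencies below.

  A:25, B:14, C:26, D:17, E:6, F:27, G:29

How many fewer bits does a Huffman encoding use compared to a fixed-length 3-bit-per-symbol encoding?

Fixed-length: 3 bits × 144 symbols = 432 bits.
Huffman merges:
merge E(6) and B(14): 20
merge D(17) and 20: 37
merge A(25) and C(26): 51
merge F(27) and G(29): 56
merge 37 and 51: 88
merge 56 and 88: 144
Huffman total = 20 + 37 + 51 + 56 + 88 + 144 = 396 bits.
Saving = 432 − 396 = 36 bits.

36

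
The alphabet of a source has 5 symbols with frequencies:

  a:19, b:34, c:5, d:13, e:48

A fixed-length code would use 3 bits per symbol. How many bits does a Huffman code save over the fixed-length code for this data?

112

Fixed-length: 3 bits × 119 symbols = 357 bits.
Huffman merges:
merge c(5) and d(13): 18
merge 18 and a(19): 37
merge b(34) and 37: 71
merge e(48) and 71: 119
Huffman total = 18 + 37 + 71 + 119 = 245 bits.
Saving = 357 − 245 = 112 bits.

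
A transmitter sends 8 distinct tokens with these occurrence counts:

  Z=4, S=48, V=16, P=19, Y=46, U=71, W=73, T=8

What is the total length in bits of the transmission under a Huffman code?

Build the Huffman tree bottom-up:
Z(4) + T(8) → 12
12 + V(16) → 28
P(19) + 28 → 47
Y(46) + 47 → 93
S(48) + U(71) → 119
W(73) + 93 → 166
119 + 166 → 285
Total encoded bits = sum of merged weights = 12 + 28 + 47 + 93 + 119 + 166 + 285 = 750.

750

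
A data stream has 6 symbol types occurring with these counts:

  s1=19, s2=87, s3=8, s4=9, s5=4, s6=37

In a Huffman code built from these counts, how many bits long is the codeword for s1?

3

Huffman merges, smallest pair first:
s5(4) + s3(8) → 12
s4(9) + 12 → 21
s1(19) + 21 → 40
s6(37) + 40 → 77
77 + s2(87) → 164
s1's leaf is at depth 3, giving a 3-bit codeword.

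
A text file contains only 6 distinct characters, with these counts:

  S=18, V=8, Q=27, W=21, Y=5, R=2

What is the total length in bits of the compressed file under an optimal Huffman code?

184

Merge the two smallest weights repeatedly:
merge R(2) and Y(5): 7
merge 7 and V(8): 15
merge 15 and S(18): 33
merge W(21) and Q(27): 48
merge 33 and 48: 81
Total encoded bits = sum of merged weights = 7 + 15 + 33 + 48 + 81 = 184.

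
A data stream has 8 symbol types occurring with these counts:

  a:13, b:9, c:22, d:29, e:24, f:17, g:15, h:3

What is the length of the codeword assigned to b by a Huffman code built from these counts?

4

Repeatedly merge the two smallest:
combine h(3), b(9) → 12
combine 12, a(13) → 25
combine g(15), f(17) → 32
combine c(22), e(24) → 46
combine 25, d(29) → 54
combine 32, 46 → 78
combine 54, 78 → 132
The subtree containing b is merged 4 times, so code length = 4.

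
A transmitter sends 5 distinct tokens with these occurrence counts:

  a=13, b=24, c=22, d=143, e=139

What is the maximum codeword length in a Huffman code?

Merge the two lowest-weight nodes at each step:
a(13) + c(22) → 35
b(24) + 35 → 59
59 + e(139) → 198
d(143) + 198 → 341
Maximum depth reached is 4.

4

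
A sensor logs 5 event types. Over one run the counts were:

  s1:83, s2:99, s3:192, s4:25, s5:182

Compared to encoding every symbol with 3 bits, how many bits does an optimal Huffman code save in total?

473

Fixed-length: 3 bits × 581 symbols = 1743 bits.
Huffman merges:
s4(25) + s1(83) → 108
s2(99) + 108 → 207
s5(182) + s3(192) → 374
207 + 374 → 581
Huffman total = 108 + 207 + 374 + 581 = 1270 bits.
Saving = 1743 − 1270 = 473 bits.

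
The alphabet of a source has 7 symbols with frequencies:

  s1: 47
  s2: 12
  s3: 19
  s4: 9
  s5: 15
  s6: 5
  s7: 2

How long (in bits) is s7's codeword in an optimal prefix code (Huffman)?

5

Repeatedly merge the two smallest:
merge s7(2) and s6(5): 7
merge 7 and s4(9): 16
merge s2(12) and s5(15): 27
merge 16 and s3(19): 35
merge 27 and 35: 62
merge s1(47) and 62: 109
s7 sits 5 levels below the root, so its codeword is 5 bits.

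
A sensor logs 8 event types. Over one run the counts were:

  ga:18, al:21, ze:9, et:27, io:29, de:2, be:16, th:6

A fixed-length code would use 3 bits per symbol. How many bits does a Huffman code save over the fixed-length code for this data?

Fixed-length: 3 bits × 128 symbols = 384 bits.
Huffman merges:
de(2) + th(6) → 8
8 + ze(9) → 17
be(16) + 17 → 33
ga(18) + al(21) → 39
et(27) + io(29) → 56
33 + 39 → 72
56 + 72 → 128
Huffman total = 8 + 17 + 33 + 39 + 56 + 72 + 128 = 353 bits.
Saving = 384 − 353 = 31 bits.

31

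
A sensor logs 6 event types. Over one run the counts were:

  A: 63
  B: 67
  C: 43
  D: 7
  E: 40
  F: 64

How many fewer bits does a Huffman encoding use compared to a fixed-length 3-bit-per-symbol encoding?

Fixed-length: 3 bits × 284 symbols = 852 bits.
Huffman merges:
combine D(7), E(40) → 47
combine C(43), 47 → 90
combine A(63), F(64) → 127
combine B(67), 90 → 157
combine 127, 157 → 284
Huffman total = 47 + 90 + 127 + 157 + 284 = 705 bits.
Saving = 852 − 705 = 147 bits.

147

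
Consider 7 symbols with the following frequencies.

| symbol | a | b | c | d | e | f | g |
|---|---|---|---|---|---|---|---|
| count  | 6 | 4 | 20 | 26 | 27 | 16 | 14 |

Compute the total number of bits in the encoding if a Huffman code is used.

Merge the two smallest weights repeatedly:
combine b(4), a(6) → 10
combine 10, g(14) → 24
combine f(16), c(20) → 36
combine 24, d(26) → 50
combine e(27), 36 → 63
combine 50, 63 → 113
Each symbol's bit-cost is frequency × depth; summing gives 296 bits (equivalently 10 + 24 + 36 + 50 + 63 + 113).

296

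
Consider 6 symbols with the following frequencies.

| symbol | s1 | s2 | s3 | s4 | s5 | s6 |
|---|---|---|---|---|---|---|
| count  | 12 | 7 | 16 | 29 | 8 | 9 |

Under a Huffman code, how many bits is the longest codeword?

3

Merge the two lowest-weight nodes at each step:
combine s2(7), s5(8) → 15
combine s6(9), s1(12) → 21
combine 15, s3(16) → 31
combine 21, s4(29) → 50
combine 31, 50 → 81
Maximum depth reached is 3.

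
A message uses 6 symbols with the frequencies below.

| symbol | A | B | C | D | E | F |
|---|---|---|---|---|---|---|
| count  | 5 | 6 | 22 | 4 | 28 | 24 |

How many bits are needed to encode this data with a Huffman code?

Merge the two smallest weights repeatedly:
combine D(4), A(5) → 9
combine B(6), 9 → 15
combine 15, C(22) → 37
combine F(24), E(28) → 52
combine 37, 52 → 89
Each symbol's bit-cost is frequency × depth; summing gives 202 bits (equivalently 9 + 15 + 37 + 52 + 89).

202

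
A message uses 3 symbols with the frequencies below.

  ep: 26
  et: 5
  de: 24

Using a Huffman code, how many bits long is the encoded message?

Build the Huffman tree bottom-up:
combine et(5), de(24) → 29
combine ep(26), 29 → 55
Total encoded bits = sum of merged weights = 29 + 55 = 84.

84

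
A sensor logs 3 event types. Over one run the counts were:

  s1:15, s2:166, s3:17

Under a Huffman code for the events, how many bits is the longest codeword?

2

Merge the two lowest-weight nodes at each step:
s1(15) + s3(17) → 32
32 + s2(166) → 198
The rarest symbols sit at the bottom; the longest codeword is 2 bits.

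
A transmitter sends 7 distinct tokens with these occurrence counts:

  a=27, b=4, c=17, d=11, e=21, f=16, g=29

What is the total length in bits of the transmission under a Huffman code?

Merge the two smallest weights repeatedly:
merge b(4) and d(11): 15
merge 15 and f(16): 31
merge c(17) and e(21): 38
merge a(27) and g(29): 56
merge 31 and 38: 69
merge 56 and 69: 125
Each symbol's bit-cost is frequency × depth; summing gives 334 bits (equivalently 15 + 31 + 38 + 56 + 69 + 125).

334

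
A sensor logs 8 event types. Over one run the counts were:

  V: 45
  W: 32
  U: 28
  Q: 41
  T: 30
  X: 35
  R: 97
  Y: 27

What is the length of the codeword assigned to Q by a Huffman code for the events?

3

Huffman merges, smallest pair first:
merge Y(27) and U(28): 55
merge T(30) and W(32): 62
merge X(35) and Q(41): 76
merge V(45) and 55: 100
merge 62 and 76: 138
merge R(97) and 100: 197
merge 138 and 197: 335
Q sits 3 levels below the root, so its codeword is 3 bits.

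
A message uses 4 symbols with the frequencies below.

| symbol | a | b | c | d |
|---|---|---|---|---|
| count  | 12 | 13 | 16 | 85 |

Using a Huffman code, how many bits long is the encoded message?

Merge the two smallest weights repeatedly:
combine a(12), b(13) → 25
combine c(16), 25 → 41
combine 41, d(85) → 126
Total encoded bits = sum of merged weights = 25 + 41 + 126 = 192.

192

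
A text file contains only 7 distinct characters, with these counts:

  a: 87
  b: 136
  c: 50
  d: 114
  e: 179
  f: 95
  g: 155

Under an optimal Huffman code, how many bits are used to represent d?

Repeatedly merge the two smallest:
c(50) + a(87) → 137
f(95) + d(114) → 209
b(136) + 137 → 273
g(155) + e(179) → 334
209 + 273 → 482
334 + 482 → 816
The subtree containing d is merged 3 times, so code length = 3.

3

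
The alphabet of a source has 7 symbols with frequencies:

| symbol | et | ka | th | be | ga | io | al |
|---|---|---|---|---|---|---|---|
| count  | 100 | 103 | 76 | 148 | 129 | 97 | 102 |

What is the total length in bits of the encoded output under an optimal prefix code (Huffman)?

2117

Greedily combine the two least-frequent nodes:
th(76) + io(97) → 173
et(100) + al(102) → 202
ka(103) + ga(129) → 232
be(148) + 173 → 321
202 + 232 → 434
321 + 434 → 755
Total encoded bits = sum of merged weights = 173 + 202 + 232 + 321 + 434 + 755 = 2117.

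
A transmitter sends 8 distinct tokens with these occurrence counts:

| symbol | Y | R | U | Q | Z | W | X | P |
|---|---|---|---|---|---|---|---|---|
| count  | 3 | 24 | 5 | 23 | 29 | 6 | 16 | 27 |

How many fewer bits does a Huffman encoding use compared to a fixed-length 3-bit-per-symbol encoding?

34

Fixed-length: 3 bits × 133 symbols = 399 bits.
Huffman merges:
Y(3) + U(5) → 8
W(6) + 8 → 14
14 + X(16) → 30
Q(23) + R(24) → 47
P(27) + Z(29) → 56
30 + 47 → 77
56 + 77 → 133
Huffman total = 8 + 14 + 30 + 47 + 56 + 77 + 133 = 365 bits.
Saving = 399 − 365 = 34 bits.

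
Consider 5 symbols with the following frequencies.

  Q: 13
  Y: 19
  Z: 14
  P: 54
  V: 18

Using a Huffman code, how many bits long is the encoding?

Greedily combine the two least-frequent nodes:
merge Q(13) and Z(14): 27
merge V(18) and Y(19): 37
merge 27 and 37: 64
merge P(54) and 64: 118
Each symbol's bit-cost is frequency × depth; summing gives 246 bits (equivalently 27 + 37 + 64 + 118).

246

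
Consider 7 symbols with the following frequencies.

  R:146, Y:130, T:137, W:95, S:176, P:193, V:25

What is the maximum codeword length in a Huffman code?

Merge the two lowest-weight nodes at each step:
V(25) + W(95) → 120
120 + Y(130) → 250
T(137) + R(146) → 283
S(176) + P(193) → 369
250 + 283 → 533
369 + 533 → 902
The rarest symbols sit at the bottom; the longest codeword is 4 bits.

4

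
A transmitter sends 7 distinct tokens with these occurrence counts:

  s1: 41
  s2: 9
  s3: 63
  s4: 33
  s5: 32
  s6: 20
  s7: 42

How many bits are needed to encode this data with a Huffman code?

644

Build the Huffman tree bottom-up:
combine s2(9), s6(20) → 29
combine 29, s5(32) → 61
combine s4(33), s1(41) → 74
combine s7(42), 61 → 103
combine s3(63), 74 → 137
combine 103, 137 → 240
Each symbol's bit-cost is frequency × depth; summing gives 644 bits (equivalently 29 + 61 + 74 + 103 + 137 + 240).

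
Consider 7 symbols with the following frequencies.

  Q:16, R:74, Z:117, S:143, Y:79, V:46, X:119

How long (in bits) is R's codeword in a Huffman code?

Build the tree from the bottom:
Q(16) + V(46) → 62
62 + R(74) → 136
Y(79) + Z(117) → 196
X(119) + 136 → 255
S(143) + 196 → 339
255 + 339 → 594
R's leaf is at depth 3, giving a 3-bit codeword.

3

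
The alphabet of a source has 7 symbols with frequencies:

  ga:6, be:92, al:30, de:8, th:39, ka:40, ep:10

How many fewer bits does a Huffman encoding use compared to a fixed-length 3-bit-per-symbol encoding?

Fixed-length: 3 bits × 225 symbols = 675 bits.
Huffman merges:
merge ga(6) and de(8): 14
merge ep(10) and 14: 24
merge 24 and al(30): 54
merge th(39) and ka(40): 79
merge 54 and 79: 133
merge be(92) and 133: 225
Huffman total = 14 + 24 + 54 + 79 + 133 + 225 = 529 bits.
Saving = 675 − 529 = 146 bits.

146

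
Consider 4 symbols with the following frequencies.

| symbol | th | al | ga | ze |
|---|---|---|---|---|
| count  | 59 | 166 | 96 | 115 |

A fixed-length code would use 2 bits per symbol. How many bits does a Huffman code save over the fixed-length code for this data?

11

Fixed-length: 2 bits × 436 symbols = 872 bits.
Huffman merges:
merge th(59) and ga(96): 155
merge ze(115) and 155: 270
merge al(166) and 270: 436
Huffman total = 155 + 270 + 436 = 861 bits.
Saving = 872 − 861 = 11 bits.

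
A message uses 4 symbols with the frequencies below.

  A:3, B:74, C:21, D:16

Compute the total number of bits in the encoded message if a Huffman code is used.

173

Greedily combine the two least-frequent nodes:
A(3) + D(16) → 19
19 + C(21) → 40
40 + B(74) → 114
Each symbol's bit-cost is frequency × depth; summing gives 173 bits (equivalently 19 + 40 + 114).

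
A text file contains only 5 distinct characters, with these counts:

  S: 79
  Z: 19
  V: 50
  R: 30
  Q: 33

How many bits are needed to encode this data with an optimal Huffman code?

471

Build the Huffman tree bottom-up:
Z(19) + R(30) → 49
Q(33) + 49 → 82
V(50) + S(79) → 129
82 + 129 → 211
Total encoded bits = sum of merged weights = 49 + 82 + 129 + 211 = 471.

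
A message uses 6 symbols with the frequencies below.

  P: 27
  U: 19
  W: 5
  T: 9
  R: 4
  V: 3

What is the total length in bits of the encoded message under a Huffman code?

Build the Huffman tree bottom-up:
merge V(3) and R(4): 7
merge W(5) and 7: 12
merge T(9) and 12: 21
merge U(19) and 21: 40
merge P(27) and 40: 67
Each symbol's bit-cost is frequency × depth; summing gives 147 bits (equivalently 7 + 12 + 21 + 40 + 67).

147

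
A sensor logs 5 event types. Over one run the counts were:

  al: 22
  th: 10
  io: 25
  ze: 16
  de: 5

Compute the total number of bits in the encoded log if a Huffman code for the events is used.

171

Build the Huffman tree bottom-up:
merge de(5) and th(10): 15
merge 15 and ze(16): 31
merge al(22) and io(25): 47
merge 31 and 47: 78
The encoded length is the sum of every internal node's weight: 15 + 31 + 47 + 78 = 171 bits.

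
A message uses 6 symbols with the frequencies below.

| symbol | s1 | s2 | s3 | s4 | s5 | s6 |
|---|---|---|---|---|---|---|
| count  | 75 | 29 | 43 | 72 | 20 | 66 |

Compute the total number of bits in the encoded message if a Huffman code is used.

Build the Huffman tree bottom-up:
s5(20) + s2(29) → 49
s3(43) + 49 → 92
s6(66) + s4(72) → 138
s1(75) + 92 → 167
138 + 167 → 305
Total encoded bits = sum of merged weights = 49 + 92 + 138 + 167 + 305 = 751.

751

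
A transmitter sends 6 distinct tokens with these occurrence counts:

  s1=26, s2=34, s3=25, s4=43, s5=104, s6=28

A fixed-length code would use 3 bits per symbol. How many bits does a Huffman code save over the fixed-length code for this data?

157

Fixed-length: 3 bits × 260 symbols = 780 bits.
Huffman merges:
merge s3(25) and s1(26): 51
merge s6(28) and s2(34): 62
merge s4(43) and 51: 94
merge 62 and 94: 156
merge s5(104) and 156: 260
Huffman total = 51 + 62 + 94 + 156 + 260 = 623 bits.
Saving = 780 − 623 = 157 bits.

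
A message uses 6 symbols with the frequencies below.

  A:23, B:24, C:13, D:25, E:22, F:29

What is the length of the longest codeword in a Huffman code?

Merge the two lowest-weight nodes at each step:
combine C(13), E(22) → 35
combine A(23), B(24) → 47
combine D(25), F(29) → 54
combine 35, 47 → 82
combine 54, 82 → 136
The first pair merged (C, E) ends up deepest, at depth 3.

3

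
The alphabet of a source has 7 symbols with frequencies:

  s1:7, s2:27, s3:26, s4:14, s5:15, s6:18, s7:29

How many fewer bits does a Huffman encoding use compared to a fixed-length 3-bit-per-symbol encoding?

Fixed-length: 3 bits × 136 symbols = 408 bits.
Huffman merges:
merge s1(7) and s4(14): 21
merge s5(15) and s6(18): 33
merge 21 and s3(26): 47
merge s2(27) and s7(29): 56
merge 33 and 47: 80
merge 56 and 80: 136
Huffman total = 21 + 33 + 47 + 56 + 80 + 136 = 373 bits.
Saving = 408 − 373 = 35 bits.

35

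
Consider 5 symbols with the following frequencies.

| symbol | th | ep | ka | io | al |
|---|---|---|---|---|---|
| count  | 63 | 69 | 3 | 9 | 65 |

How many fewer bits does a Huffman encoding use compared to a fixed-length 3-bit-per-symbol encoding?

Fixed-length: 3 bits × 209 symbols = 627 bits.
Huffman merges:
combine ka(3), io(9) → 12
combine 12, th(63) → 75
combine al(65), ep(69) → 134
combine 75, 134 → 209
Huffman total = 12 + 75 + 134 + 209 = 430 bits.
Saving = 627 − 430 = 197 bits.

197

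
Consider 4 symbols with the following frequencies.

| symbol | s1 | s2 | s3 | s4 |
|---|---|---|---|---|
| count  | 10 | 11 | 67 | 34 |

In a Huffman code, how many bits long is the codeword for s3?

1

Huffman merges, smallest pair first:
s1(10) + s2(11) → 21
21 + s4(34) → 55
55 + s3(67) → 122
s3 sits one level below the root: a 1-bit codeword.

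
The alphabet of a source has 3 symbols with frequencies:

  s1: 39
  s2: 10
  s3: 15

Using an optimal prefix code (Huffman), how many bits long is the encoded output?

Merge the two smallest weights repeatedly:
combine s2(10), s3(15) → 25
combine 25, s1(39) → 64
The encoded length is the sum of every internal node's weight: 25 + 64 = 89 bits.

89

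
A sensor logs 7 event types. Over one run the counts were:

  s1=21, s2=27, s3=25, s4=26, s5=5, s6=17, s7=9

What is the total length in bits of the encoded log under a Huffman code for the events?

351

Greedily combine the two least-frequent nodes:
combine s5(5), s7(9) → 14
combine 14, s6(17) → 31
combine s1(21), s3(25) → 46
combine s4(26), s2(27) → 53
combine 31, 46 → 77
combine 53, 77 → 130
The encoded length is the sum of every internal node's weight: 14 + 31 + 46 + 53 + 77 + 130 = 351 bits.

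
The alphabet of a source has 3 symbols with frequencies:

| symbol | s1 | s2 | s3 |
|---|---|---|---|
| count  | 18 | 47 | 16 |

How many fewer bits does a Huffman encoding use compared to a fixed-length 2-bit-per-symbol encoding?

Fixed-length: 2 bits × 81 symbols = 162 bits.
Huffman merges:
combine s3(16), s1(18) → 34
combine 34, s2(47) → 81
Huffman total = 34 + 81 = 115 bits.
Saving = 162 − 115 = 47 bits.

47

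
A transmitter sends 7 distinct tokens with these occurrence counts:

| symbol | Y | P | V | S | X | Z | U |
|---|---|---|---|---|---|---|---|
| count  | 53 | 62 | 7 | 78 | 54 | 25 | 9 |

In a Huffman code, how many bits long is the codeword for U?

5

Build the tree from the bottom:
merge V(7) and U(9): 16
merge 16 and Z(25): 41
merge 41 and Y(53): 94
merge X(54) and P(62): 116
merge S(78) and 94: 172
merge 116 and 172: 288
U's leaf is at depth 5, giving a 5-bit codeword.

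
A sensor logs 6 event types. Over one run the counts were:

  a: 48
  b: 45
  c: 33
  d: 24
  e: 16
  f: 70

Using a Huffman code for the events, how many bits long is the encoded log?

585

Greedily combine the two least-frequent nodes:
combine e(16), d(24) → 40
combine c(33), 40 → 73
combine b(45), a(48) → 93
combine f(70), 73 → 143
combine 93, 143 → 236
The encoded length is the sum of every internal node's weight: 40 + 73 + 93 + 143 + 236 = 585 bits.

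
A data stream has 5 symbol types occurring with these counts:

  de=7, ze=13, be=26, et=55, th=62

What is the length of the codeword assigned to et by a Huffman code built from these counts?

Build the tree from the bottom:
de(7) + ze(13) → 20
20 + be(26) → 46
46 + et(55) → 101
th(62) + 101 → 163
et's leaf is at depth 2, giving a 2-bit codeword.

2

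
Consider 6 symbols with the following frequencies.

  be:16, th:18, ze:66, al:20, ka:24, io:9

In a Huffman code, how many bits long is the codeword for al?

Build the tree from the bottom:
merge io(9) and be(16): 25
merge th(18) and al(20): 38
merge ka(24) and 25: 49
merge 38 and 49: 87
merge ze(66) and 87: 153
al's leaf is at depth 3, giving a 3-bit codeword.

3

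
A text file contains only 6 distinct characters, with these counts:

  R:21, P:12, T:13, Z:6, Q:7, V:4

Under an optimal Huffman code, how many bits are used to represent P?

Build the tree from the bottom:
merge V(4) and Z(6): 10
merge Q(7) and 10: 17
merge P(12) and T(13): 25
merge 17 and R(21): 38
merge 25 and 38: 63
P sits 2 levels below the root, so its codeword is 2 bits.

2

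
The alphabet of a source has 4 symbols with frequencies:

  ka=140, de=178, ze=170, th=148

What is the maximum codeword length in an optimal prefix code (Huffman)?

2

Merge the two lowest-weight nodes at each step:
merge ka(140) and th(148): 288
merge ze(170) and de(178): 348
merge 288 and 348: 636
The first pair merged (ka, th) ends up deepest, at depth 2.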